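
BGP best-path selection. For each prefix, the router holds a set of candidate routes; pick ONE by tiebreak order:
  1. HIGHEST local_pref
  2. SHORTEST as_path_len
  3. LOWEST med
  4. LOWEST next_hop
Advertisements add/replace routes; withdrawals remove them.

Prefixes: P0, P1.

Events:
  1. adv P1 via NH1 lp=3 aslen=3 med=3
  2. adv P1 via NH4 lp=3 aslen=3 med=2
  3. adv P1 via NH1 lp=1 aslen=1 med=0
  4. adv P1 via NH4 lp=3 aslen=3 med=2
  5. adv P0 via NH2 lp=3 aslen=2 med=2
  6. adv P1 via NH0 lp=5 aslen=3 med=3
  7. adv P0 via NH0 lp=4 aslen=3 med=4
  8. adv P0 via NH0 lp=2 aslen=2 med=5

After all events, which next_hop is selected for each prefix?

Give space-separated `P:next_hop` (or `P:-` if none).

Op 1: best P0=- P1=NH1
Op 2: best P0=- P1=NH4
Op 3: best P0=- P1=NH4
Op 4: best P0=- P1=NH4
Op 5: best P0=NH2 P1=NH4
Op 6: best P0=NH2 P1=NH0
Op 7: best P0=NH0 P1=NH0
Op 8: best P0=NH2 P1=NH0

Answer: P0:NH2 P1:NH0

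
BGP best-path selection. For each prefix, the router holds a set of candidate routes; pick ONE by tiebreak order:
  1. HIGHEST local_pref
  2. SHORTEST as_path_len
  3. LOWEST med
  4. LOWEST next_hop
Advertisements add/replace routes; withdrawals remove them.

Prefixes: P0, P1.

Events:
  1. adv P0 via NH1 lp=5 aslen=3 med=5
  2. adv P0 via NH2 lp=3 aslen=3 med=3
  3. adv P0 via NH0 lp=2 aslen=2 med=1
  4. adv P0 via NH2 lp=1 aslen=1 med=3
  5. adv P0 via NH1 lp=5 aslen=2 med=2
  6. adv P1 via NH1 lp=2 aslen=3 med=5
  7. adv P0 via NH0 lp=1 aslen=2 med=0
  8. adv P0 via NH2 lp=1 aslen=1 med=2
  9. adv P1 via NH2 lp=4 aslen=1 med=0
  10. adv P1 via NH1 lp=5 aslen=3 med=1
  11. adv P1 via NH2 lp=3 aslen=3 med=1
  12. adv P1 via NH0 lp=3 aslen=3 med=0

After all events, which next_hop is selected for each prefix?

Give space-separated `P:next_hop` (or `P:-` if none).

Answer: P0:NH1 P1:NH1

Derivation:
Op 1: best P0=NH1 P1=-
Op 2: best P0=NH1 P1=-
Op 3: best P0=NH1 P1=-
Op 4: best P0=NH1 P1=-
Op 5: best P0=NH1 P1=-
Op 6: best P0=NH1 P1=NH1
Op 7: best P0=NH1 P1=NH1
Op 8: best P0=NH1 P1=NH1
Op 9: best P0=NH1 P1=NH2
Op 10: best P0=NH1 P1=NH1
Op 11: best P0=NH1 P1=NH1
Op 12: best P0=NH1 P1=NH1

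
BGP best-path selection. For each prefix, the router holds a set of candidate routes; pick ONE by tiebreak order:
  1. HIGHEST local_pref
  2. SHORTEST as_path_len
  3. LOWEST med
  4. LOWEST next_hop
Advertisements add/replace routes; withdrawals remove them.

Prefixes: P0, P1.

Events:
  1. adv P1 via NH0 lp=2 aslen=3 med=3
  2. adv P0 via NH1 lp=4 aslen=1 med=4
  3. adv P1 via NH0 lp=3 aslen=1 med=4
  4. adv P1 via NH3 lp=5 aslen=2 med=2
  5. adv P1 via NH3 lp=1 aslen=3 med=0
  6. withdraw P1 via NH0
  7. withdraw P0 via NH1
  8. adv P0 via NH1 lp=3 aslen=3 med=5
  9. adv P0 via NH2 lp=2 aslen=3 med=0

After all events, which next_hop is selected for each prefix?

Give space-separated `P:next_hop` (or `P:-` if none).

Op 1: best P0=- P1=NH0
Op 2: best P0=NH1 P1=NH0
Op 3: best P0=NH1 P1=NH0
Op 4: best P0=NH1 P1=NH3
Op 5: best P0=NH1 P1=NH0
Op 6: best P0=NH1 P1=NH3
Op 7: best P0=- P1=NH3
Op 8: best P0=NH1 P1=NH3
Op 9: best P0=NH1 P1=NH3

Answer: P0:NH1 P1:NH3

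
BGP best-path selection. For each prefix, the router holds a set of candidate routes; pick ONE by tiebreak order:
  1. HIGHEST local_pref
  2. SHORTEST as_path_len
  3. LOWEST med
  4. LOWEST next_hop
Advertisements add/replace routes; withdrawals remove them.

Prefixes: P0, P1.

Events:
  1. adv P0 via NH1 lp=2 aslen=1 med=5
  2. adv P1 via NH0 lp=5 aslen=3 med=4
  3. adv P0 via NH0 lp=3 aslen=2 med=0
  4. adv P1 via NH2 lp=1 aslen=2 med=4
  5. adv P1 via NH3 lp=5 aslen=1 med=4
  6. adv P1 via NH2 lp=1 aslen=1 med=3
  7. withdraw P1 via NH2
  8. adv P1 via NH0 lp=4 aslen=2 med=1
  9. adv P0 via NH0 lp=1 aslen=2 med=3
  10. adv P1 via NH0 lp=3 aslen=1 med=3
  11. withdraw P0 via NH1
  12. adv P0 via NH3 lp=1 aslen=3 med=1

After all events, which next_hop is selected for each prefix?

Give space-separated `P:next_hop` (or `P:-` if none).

Op 1: best P0=NH1 P1=-
Op 2: best P0=NH1 P1=NH0
Op 3: best P0=NH0 P1=NH0
Op 4: best P0=NH0 P1=NH0
Op 5: best P0=NH0 P1=NH3
Op 6: best P0=NH0 P1=NH3
Op 7: best P0=NH0 P1=NH3
Op 8: best P0=NH0 P1=NH3
Op 9: best P0=NH1 P1=NH3
Op 10: best P0=NH1 P1=NH3
Op 11: best P0=NH0 P1=NH3
Op 12: best P0=NH0 P1=NH3

Answer: P0:NH0 P1:NH3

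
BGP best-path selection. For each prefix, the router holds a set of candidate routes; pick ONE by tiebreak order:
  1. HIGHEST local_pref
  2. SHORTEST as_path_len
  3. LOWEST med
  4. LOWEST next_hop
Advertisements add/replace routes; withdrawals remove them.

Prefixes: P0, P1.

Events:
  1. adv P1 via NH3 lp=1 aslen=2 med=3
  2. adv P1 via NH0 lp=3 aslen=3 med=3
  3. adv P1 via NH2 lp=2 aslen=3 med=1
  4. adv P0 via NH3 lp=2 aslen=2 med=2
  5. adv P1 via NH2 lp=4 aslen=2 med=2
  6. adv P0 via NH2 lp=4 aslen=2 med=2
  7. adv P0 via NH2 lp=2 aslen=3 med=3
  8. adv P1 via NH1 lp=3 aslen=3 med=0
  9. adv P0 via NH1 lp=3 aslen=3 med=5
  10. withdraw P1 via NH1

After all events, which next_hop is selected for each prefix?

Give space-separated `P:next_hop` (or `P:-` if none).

Answer: P0:NH1 P1:NH2

Derivation:
Op 1: best P0=- P1=NH3
Op 2: best P0=- P1=NH0
Op 3: best P0=- P1=NH0
Op 4: best P0=NH3 P1=NH0
Op 5: best P0=NH3 P1=NH2
Op 6: best P0=NH2 P1=NH2
Op 7: best P0=NH3 P1=NH2
Op 8: best P0=NH3 P1=NH2
Op 9: best P0=NH1 P1=NH2
Op 10: best P0=NH1 P1=NH2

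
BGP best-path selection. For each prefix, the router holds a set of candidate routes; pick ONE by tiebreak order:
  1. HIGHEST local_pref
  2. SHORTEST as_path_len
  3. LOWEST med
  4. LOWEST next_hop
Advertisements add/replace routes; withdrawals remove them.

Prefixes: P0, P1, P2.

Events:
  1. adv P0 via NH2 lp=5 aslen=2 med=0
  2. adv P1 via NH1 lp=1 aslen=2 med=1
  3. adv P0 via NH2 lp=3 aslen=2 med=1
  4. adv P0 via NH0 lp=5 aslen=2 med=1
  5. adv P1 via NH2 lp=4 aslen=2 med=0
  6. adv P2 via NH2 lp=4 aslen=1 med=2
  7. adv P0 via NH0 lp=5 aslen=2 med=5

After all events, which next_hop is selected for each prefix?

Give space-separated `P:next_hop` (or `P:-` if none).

Answer: P0:NH0 P1:NH2 P2:NH2

Derivation:
Op 1: best P0=NH2 P1=- P2=-
Op 2: best P0=NH2 P1=NH1 P2=-
Op 3: best P0=NH2 P1=NH1 P2=-
Op 4: best P0=NH0 P1=NH1 P2=-
Op 5: best P0=NH0 P1=NH2 P2=-
Op 6: best P0=NH0 P1=NH2 P2=NH2
Op 7: best P0=NH0 P1=NH2 P2=NH2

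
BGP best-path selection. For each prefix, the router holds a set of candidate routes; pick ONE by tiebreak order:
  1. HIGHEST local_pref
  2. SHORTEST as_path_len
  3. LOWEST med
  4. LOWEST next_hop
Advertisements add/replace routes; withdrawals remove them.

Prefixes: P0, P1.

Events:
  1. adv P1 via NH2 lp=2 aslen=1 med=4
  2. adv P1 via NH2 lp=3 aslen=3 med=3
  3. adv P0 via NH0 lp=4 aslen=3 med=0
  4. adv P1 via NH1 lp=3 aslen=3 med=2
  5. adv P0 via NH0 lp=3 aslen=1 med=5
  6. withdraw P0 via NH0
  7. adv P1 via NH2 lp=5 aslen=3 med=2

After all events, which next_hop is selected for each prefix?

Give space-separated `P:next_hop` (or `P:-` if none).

Op 1: best P0=- P1=NH2
Op 2: best P0=- P1=NH2
Op 3: best P0=NH0 P1=NH2
Op 4: best P0=NH0 P1=NH1
Op 5: best P0=NH0 P1=NH1
Op 6: best P0=- P1=NH1
Op 7: best P0=- P1=NH2

Answer: P0:- P1:NH2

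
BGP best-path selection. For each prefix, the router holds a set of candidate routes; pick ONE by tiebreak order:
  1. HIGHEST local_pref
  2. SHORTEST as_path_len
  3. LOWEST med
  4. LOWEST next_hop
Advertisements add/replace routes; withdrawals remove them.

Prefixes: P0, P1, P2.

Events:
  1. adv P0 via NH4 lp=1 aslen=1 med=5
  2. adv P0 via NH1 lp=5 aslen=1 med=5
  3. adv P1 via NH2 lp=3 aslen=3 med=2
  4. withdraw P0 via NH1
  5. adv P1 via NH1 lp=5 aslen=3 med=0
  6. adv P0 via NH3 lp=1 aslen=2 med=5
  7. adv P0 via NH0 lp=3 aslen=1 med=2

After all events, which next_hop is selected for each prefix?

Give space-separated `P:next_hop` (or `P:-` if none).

Answer: P0:NH0 P1:NH1 P2:-

Derivation:
Op 1: best P0=NH4 P1=- P2=-
Op 2: best P0=NH1 P1=- P2=-
Op 3: best P0=NH1 P1=NH2 P2=-
Op 4: best P0=NH4 P1=NH2 P2=-
Op 5: best P0=NH4 P1=NH1 P2=-
Op 6: best P0=NH4 P1=NH1 P2=-
Op 7: best P0=NH0 P1=NH1 P2=-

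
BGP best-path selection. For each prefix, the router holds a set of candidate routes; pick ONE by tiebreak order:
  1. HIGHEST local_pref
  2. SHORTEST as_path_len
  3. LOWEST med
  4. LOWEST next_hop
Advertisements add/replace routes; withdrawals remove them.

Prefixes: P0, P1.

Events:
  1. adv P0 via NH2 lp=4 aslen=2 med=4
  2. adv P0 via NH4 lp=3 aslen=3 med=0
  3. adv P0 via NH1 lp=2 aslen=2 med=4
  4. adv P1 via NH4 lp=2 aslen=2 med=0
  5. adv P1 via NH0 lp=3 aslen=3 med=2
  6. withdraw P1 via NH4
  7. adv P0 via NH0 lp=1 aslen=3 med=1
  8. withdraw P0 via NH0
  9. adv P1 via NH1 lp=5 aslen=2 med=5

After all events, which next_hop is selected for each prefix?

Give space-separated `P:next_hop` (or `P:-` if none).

Op 1: best P0=NH2 P1=-
Op 2: best P0=NH2 P1=-
Op 3: best P0=NH2 P1=-
Op 4: best P0=NH2 P1=NH4
Op 5: best P0=NH2 P1=NH0
Op 6: best P0=NH2 P1=NH0
Op 7: best P0=NH2 P1=NH0
Op 8: best P0=NH2 P1=NH0
Op 9: best P0=NH2 P1=NH1

Answer: P0:NH2 P1:NH1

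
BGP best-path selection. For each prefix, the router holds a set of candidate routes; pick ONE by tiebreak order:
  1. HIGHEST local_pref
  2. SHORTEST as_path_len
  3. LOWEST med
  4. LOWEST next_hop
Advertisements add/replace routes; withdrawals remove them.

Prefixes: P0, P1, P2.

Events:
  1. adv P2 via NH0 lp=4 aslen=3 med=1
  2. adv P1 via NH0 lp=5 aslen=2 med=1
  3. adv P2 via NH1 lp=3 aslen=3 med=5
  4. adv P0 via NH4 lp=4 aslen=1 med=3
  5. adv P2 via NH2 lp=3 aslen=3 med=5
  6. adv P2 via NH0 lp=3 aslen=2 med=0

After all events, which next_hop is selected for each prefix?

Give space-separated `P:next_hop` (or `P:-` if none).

Answer: P0:NH4 P1:NH0 P2:NH0

Derivation:
Op 1: best P0=- P1=- P2=NH0
Op 2: best P0=- P1=NH0 P2=NH0
Op 3: best P0=- P1=NH0 P2=NH0
Op 4: best P0=NH4 P1=NH0 P2=NH0
Op 5: best P0=NH4 P1=NH0 P2=NH0
Op 6: best P0=NH4 P1=NH0 P2=NH0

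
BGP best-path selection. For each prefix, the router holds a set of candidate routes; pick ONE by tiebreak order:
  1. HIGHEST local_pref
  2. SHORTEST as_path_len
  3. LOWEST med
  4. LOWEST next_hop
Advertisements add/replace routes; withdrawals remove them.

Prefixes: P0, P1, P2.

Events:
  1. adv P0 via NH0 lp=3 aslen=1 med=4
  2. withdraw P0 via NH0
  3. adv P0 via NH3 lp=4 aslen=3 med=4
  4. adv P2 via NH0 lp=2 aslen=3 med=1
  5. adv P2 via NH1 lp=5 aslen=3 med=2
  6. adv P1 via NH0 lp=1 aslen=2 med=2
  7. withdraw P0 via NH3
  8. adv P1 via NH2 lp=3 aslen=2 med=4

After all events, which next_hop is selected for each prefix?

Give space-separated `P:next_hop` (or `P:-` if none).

Op 1: best P0=NH0 P1=- P2=-
Op 2: best P0=- P1=- P2=-
Op 3: best P0=NH3 P1=- P2=-
Op 4: best P0=NH3 P1=- P2=NH0
Op 5: best P0=NH3 P1=- P2=NH1
Op 6: best P0=NH3 P1=NH0 P2=NH1
Op 7: best P0=- P1=NH0 P2=NH1
Op 8: best P0=- P1=NH2 P2=NH1

Answer: P0:- P1:NH2 P2:NH1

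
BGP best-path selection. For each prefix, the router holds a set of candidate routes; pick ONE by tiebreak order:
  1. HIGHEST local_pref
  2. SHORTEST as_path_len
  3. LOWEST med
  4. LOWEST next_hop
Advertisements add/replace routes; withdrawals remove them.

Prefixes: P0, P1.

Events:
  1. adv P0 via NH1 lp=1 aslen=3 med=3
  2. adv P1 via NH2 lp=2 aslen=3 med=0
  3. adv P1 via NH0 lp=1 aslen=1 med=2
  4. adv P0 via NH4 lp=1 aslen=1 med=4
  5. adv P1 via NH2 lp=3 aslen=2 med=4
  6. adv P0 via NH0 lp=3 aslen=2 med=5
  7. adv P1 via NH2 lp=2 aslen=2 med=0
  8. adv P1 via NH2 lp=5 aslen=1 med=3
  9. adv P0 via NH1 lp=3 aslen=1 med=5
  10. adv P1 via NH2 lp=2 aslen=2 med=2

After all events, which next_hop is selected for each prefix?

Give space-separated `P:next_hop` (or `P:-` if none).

Answer: P0:NH1 P1:NH2

Derivation:
Op 1: best P0=NH1 P1=-
Op 2: best P0=NH1 P1=NH2
Op 3: best P0=NH1 P1=NH2
Op 4: best P0=NH4 P1=NH2
Op 5: best P0=NH4 P1=NH2
Op 6: best P0=NH0 P1=NH2
Op 7: best P0=NH0 P1=NH2
Op 8: best P0=NH0 P1=NH2
Op 9: best P0=NH1 P1=NH2
Op 10: best P0=NH1 P1=NH2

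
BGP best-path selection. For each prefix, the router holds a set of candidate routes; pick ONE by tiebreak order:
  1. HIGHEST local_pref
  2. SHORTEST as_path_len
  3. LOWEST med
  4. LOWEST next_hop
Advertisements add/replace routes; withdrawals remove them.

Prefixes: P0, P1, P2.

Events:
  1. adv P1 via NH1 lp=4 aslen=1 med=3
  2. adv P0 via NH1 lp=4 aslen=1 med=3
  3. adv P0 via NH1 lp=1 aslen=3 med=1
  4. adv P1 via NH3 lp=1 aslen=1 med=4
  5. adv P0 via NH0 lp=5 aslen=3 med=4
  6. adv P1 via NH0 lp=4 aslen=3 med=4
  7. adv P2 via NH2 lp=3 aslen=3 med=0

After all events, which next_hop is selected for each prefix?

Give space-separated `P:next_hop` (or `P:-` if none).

Op 1: best P0=- P1=NH1 P2=-
Op 2: best P0=NH1 P1=NH1 P2=-
Op 3: best P0=NH1 P1=NH1 P2=-
Op 4: best P0=NH1 P1=NH1 P2=-
Op 5: best P0=NH0 P1=NH1 P2=-
Op 6: best P0=NH0 P1=NH1 P2=-
Op 7: best P0=NH0 P1=NH1 P2=NH2

Answer: P0:NH0 P1:NH1 P2:NH2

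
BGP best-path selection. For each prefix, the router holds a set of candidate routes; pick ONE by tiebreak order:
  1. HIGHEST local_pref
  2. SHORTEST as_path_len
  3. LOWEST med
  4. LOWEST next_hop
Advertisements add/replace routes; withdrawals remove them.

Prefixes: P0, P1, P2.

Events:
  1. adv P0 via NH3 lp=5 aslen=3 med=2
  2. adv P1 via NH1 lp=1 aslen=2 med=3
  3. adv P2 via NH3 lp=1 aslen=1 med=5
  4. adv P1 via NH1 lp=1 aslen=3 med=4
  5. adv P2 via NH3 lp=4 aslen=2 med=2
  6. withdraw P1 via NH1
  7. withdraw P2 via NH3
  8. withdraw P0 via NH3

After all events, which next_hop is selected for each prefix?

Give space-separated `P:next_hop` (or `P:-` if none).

Answer: P0:- P1:- P2:-

Derivation:
Op 1: best P0=NH3 P1=- P2=-
Op 2: best P0=NH3 P1=NH1 P2=-
Op 3: best P0=NH3 P1=NH1 P2=NH3
Op 4: best P0=NH3 P1=NH1 P2=NH3
Op 5: best P0=NH3 P1=NH1 P2=NH3
Op 6: best P0=NH3 P1=- P2=NH3
Op 7: best P0=NH3 P1=- P2=-
Op 8: best P0=- P1=- P2=-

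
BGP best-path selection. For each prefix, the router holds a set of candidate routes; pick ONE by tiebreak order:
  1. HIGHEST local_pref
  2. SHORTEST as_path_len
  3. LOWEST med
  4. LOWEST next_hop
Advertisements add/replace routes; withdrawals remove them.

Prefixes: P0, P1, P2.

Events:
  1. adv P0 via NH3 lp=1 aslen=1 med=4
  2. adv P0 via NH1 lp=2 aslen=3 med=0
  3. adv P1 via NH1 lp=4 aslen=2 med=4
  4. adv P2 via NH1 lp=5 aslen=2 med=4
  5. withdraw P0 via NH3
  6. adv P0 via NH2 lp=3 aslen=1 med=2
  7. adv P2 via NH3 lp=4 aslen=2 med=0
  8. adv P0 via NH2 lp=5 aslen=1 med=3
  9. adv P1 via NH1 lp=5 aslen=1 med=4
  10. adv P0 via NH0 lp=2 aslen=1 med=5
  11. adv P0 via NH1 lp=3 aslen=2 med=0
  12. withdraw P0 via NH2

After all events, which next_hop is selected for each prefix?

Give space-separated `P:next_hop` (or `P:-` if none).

Op 1: best P0=NH3 P1=- P2=-
Op 2: best P0=NH1 P1=- P2=-
Op 3: best P0=NH1 P1=NH1 P2=-
Op 4: best P0=NH1 P1=NH1 P2=NH1
Op 5: best P0=NH1 P1=NH1 P2=NH1
Op 6: best P0=NH2 P1=NH1 P2=NH1
Op 7: best P0=NH2 P1=NH1 P2=NH1
Op 8: best P0=NH2 P1=NH1 P2=NH1
Op 9: best P0=NH2 P1=NH1 P2=NH1
Op 10: best P0=NH2 P1=NH1 P2=NH1
Op 11: best P0=NH2 P1=NH1 P2=NH1
Op 12: best P0=NH1 P1=NH1 P2=NH1

Answer: P0:NH1 P1:NH1 P2:NH1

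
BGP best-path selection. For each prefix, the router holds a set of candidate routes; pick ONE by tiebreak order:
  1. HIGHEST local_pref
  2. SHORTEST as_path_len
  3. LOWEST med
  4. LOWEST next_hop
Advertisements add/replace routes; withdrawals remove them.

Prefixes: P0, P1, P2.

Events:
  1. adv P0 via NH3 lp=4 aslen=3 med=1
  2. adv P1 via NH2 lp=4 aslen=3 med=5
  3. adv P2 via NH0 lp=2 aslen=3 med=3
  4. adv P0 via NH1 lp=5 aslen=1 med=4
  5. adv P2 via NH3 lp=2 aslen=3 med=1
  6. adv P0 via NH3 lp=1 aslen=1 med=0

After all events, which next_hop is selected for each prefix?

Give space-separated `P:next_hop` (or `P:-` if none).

Op 1: best P0=NH3 P1=- P2=-
Op 2: best P0=NH3 P1=NH2 P2=-
Op 3: best P0=NH3 P1=NH2 P2=NH0
Op 4: best P0=NH1 P1=NH2 P2=NH0
Op 5: best P0=NH1 P1=NH2 P2=NH3
Op 6: best P0=NH1 P1=NH2 P2=NH3

Answer: P0:NH1 P1:NH2 P2:NH3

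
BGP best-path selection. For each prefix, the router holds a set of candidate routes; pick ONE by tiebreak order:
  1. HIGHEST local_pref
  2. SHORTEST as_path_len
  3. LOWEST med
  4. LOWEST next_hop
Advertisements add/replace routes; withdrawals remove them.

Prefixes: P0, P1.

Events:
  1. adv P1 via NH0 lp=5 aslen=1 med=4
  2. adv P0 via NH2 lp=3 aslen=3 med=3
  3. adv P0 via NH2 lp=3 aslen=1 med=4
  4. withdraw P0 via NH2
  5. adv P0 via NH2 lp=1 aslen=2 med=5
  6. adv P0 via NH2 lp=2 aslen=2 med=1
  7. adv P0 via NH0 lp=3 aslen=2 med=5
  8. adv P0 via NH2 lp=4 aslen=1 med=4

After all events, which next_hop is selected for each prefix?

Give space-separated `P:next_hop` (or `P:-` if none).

Answer: P0:NH2 P1:NH0

Derivation:
Op 1: best P0=- P1=NH0
Op 2: best P0=NH2 P1=NH0
Op 3: best P0=NH2 P1=NH0
Op 4: best P0=- P1=NH0
Op 5: best P0=NH2 P1=NH0
Op 6: best P0=NH2 P1=NH0
Op 7: best P0=NH0 P1=NH0
Op 8: best P0=NH2 P1=NH0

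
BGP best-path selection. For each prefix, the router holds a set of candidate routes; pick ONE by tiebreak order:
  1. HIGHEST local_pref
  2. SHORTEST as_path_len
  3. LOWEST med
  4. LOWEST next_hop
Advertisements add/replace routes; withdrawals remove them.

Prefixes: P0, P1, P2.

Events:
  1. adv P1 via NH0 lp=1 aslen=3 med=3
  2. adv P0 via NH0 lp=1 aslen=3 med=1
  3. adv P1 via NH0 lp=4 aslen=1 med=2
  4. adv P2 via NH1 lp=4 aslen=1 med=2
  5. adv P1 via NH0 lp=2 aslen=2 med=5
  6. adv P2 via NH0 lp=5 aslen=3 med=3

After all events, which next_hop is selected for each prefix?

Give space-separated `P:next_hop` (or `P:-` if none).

Answer: P0:NH0 P1:NH0 P2:NH0

Derivation:
Op 1: best P0=- P1=NH0 P2=-
Op 2: best P0=NH0 P1=NH0 P2=-
Op 3: best P0=NH0 P1=NH0 P2=-
Op 4: best P0=NH0 P1=NH0 P2=NH1
Op 5: best P0=NH0 P1=NH0 P2=NH1
Op 6: best P0=NH0 P1=NH0 P2=NH0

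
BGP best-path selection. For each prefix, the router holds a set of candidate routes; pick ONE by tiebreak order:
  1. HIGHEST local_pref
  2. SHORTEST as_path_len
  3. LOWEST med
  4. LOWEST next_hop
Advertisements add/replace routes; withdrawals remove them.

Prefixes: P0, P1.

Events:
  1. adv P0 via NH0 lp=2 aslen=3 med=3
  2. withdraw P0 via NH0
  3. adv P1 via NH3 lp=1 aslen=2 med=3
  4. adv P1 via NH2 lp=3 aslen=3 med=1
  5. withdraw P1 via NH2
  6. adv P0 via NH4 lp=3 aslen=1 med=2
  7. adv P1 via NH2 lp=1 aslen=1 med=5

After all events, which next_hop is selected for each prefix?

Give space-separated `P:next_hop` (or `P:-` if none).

Op 1: best P0=NH0 P1=-
Op 2: best P0=- P1=-
Op 3: best P0=- P1=NH3
Op 4: best P0=- P1=NH2
Op 5: best P0=- P1=NH3
Op 6: best P0=NH4 P1=NH3
Op 7: best P0=NH4 P1=NH2

Answer: P0:NH4 P1:NH2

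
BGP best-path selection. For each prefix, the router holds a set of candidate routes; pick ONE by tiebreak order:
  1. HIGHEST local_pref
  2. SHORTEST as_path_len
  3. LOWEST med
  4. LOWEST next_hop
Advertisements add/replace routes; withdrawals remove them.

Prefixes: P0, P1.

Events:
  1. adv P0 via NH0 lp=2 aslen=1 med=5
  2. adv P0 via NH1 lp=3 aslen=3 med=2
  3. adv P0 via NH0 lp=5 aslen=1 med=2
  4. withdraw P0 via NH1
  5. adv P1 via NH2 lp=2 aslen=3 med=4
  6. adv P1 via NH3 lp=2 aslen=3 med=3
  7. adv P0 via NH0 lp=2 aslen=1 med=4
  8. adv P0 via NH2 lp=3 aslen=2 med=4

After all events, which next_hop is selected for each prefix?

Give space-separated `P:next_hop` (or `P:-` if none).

Answer: P0:NH2 P1:NH3

Derivation:
Op 1: best P0=NH0 P1=-
Op 2: best P0=NH1 P1=-
Op 3: best P0=NH0 P1=-
Op 4: best P0=NH0 P1=-
Op 5: best P0=NH0 P1=NH2
Op 6: best P0=NH0 P1=NH3
Op 7: best P0=NH0 P1=NH3
Op 8: best P0=NH2 P1=NH3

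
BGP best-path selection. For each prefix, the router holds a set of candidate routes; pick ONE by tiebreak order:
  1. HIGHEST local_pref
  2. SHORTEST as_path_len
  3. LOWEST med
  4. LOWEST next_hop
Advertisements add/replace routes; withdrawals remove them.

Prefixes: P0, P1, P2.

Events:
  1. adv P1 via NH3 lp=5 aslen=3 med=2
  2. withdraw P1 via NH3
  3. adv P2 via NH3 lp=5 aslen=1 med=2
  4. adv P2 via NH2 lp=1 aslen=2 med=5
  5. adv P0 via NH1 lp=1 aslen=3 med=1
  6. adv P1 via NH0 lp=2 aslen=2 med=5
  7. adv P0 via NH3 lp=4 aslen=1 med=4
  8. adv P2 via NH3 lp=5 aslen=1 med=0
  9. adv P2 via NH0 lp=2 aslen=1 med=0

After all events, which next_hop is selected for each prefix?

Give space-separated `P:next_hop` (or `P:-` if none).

Answer: P0:NH3 P1:NH0 P2:NH3

Derivation:
Op 1: best P0=- P1=NH3 P2=-
Op 2: best P0=- P1=- P2=-
Op 3: best P0=- P1=- P2=NH3
Op 4: best P0=- P1=- P2=NH3
Op 5: best P0=NH1 P1=- P2=NH3
Op 6: best P0=NH1 P1=NH0 P2=NH3
Op 7: best P0=NH3 P1=NH0 P2=NH3
Op 8: best P0=NH3 P1=NH0 P2=NH3
Op 9: best P0=NH3 P1=NH0 P2=NH3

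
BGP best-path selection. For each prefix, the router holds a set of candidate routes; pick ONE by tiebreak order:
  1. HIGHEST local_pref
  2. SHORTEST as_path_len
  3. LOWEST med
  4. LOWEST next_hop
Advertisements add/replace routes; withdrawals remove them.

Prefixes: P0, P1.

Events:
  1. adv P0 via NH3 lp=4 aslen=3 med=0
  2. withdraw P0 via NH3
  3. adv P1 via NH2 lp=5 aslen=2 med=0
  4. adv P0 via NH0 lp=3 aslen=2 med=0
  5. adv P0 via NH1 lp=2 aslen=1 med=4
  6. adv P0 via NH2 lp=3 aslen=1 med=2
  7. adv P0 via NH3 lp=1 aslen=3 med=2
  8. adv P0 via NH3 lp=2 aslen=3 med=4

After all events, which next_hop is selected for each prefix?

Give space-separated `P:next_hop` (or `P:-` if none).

Op 1: best P0=NH3 P1=-
Op 2: best P0=- P1=-
Op 3: best P0=- P1=NH2
Op 4: best P0=NH0 P1=NH2
Op 5: best P0=NH0 P1=NH2
Op 6: best P0=NH2 P1=NH2
Op 7: best P0=NH2 P1=NH2
Op 8: best P0=NH2 P1=NH2

Answer: P0:NH2 P1:NH2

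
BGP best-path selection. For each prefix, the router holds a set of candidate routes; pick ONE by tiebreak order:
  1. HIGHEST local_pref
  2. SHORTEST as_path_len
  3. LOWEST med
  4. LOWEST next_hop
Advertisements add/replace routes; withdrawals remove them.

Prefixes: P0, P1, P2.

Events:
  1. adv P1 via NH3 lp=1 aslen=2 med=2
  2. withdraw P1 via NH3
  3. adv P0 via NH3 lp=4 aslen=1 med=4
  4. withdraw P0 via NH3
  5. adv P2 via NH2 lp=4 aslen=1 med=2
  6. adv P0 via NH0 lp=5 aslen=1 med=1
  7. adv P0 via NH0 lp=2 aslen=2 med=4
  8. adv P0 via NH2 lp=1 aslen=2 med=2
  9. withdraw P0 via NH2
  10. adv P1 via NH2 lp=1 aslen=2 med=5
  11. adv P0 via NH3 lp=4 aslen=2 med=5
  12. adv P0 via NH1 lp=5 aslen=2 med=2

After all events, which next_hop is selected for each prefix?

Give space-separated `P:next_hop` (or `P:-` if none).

Answer: P0:NH1 P1:NH2 P2:NH2

Derivation:
Op 1: best P0=- P1=NH3 P2=-
Op 2: best P0=- P1=- P2=-
Op 3: best P0=NH3 P1=- P2=-
Op 4: best P0=- P1=- P2=-
Op 5: best P0=- P1=- P2=NH2
Op 6: best P0=NH0 P1=- P2=NH2
Op 7: best P0=NH0 P1=- P2=NH2
Op 8: best P0=NH0 P1=- P2=NH2
Op 9: best P0=NH0 P1=- P2=NH2
Op 10: best P0=NH0 P1=NH2 P2=NH2
Op 11: best P0=NH3 P1=NH2 P2=NH2
Op 12: best P0=NH1 P1=NH2 P2=NH2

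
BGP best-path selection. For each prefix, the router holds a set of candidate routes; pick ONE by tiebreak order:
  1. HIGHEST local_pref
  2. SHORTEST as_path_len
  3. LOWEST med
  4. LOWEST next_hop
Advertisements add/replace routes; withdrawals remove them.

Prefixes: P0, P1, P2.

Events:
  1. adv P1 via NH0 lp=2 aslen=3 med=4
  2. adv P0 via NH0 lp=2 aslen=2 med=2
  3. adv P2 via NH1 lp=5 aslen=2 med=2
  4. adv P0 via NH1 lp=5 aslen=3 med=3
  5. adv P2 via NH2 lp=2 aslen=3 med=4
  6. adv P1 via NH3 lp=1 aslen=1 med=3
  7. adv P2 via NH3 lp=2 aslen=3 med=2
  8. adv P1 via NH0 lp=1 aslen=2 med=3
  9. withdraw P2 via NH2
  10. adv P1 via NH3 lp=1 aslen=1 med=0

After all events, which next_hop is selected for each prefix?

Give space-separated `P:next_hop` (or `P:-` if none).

Op 1: best P0=- P1=NH0 P2=-
Op 2: best P0=NH0 P1=NH0 P2=-
Op 3: best P0=NH0 P1=NH0 P2=NH1
Op 4: best P0=NH1 P1=NH0 P2=NH1
Op 5: best P0=NH1 P1=NH0 P2=NH1
Op 6: best P0=NH1 P1=NH0 P2=NH1
Op 7: best P0=NH1 P1=NH0 P2=NH1
Op 8: best P0=NH1 P1=NH3 P2=NH1
Op 9: best P0=NH1 P1=NH3 P2=NH1
Op 10: best P0=NH1 P1=NH3 P2=NH1

Answer: P0:NH1 P1:NH3 P2:NH1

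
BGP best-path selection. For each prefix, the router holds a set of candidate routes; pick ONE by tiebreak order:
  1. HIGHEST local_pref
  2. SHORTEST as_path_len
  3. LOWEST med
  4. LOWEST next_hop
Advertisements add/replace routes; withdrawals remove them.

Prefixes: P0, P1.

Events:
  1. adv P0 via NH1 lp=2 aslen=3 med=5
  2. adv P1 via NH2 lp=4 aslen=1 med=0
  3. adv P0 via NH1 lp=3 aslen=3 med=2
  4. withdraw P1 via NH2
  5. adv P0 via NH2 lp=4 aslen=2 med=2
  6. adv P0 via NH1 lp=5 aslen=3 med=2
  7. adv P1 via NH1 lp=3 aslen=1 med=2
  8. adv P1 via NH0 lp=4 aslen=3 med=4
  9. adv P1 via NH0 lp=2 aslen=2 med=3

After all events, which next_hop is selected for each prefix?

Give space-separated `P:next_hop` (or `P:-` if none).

Op 1: best P0=NH1 P1=-
Op 2: best P0=NH1 P1=NH2
Op 3: best P0=NH1 P1=NH2
Op 4: best P0=NH1 P1=-
Op 5: best P0=NH2 P1=-
Op 6: best P0=NH1 P1=-
Op 7: best P0=NH1 P1=NH1
Op 8: best P0=NH1 P1=NH0
Op 9: best P0=NH1 P1=NH1

Answer: P0:NH1 P1:NH1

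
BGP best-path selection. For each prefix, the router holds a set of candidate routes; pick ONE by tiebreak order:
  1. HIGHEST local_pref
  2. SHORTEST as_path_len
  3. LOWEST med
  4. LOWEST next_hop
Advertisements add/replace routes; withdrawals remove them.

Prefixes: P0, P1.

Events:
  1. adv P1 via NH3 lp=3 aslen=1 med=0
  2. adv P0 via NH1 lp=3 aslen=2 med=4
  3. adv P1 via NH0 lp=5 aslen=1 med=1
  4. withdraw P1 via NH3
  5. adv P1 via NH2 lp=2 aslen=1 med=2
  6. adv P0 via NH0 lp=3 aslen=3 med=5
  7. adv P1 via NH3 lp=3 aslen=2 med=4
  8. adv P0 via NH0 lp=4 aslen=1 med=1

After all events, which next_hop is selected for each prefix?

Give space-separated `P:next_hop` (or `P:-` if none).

Op 1: best P0=- P1=NH3
Op 2: best P0=NH1 P1=NH3
Op 3: best P0=NH1 P1=NH0
Op 4: best P0=NH1 P1=NH0
Op 5: best P0=NH1 P1=NH0
Op 6: best P0=NH1 P1=NH0
Op 7: best P0=NH1 P1=NH0
Op 8: best P0=NH0 P1=NH0

Answer: P0:NH0 P1:NH0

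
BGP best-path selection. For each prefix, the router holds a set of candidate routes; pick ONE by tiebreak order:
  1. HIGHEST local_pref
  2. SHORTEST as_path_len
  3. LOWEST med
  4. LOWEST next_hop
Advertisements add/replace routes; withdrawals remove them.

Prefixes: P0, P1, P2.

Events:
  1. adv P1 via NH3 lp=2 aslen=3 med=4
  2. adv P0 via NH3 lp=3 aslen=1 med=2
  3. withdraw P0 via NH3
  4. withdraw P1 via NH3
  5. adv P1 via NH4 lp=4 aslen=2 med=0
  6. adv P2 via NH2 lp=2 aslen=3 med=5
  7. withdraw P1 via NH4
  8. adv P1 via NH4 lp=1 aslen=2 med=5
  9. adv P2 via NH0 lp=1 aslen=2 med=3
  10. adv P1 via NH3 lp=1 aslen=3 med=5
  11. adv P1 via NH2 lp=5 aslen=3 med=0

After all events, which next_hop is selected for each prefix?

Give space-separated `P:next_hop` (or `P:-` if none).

Answer: P0:- P1:NH2 P2:NH2

Derivation:
Op 1: best P0=- P1=NH3 P2=-
Op 2: best P0=NH3 P1=NH3 P2=-
Op 3: best P0=- P1=NH3 P2=-
Op 4: best P0=- P1=- P2=-
Op 5: best P0=- P1=NH4 P2=-
Op 6: best P0=- P1=NH4 P2=NH2
Op 7: best P0=- P1=- P2=NH2
Op 8: best P0=- P1=NH4 P2=NH2
Op 9: best P0=- P1=NH4 P2=NH2
Op 10: best P0=- P1=NH4 P2=NH2
Op 11: best P0=- P1=NH2 P2=NH2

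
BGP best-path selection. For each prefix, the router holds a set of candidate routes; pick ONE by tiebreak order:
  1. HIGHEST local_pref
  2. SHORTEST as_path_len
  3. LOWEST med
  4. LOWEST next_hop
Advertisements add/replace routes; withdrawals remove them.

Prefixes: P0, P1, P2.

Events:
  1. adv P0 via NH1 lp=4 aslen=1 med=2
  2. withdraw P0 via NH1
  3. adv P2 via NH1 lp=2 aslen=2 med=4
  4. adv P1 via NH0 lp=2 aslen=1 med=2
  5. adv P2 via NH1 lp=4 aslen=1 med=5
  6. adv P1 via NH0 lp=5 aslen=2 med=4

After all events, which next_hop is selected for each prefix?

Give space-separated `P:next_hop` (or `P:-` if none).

Op 1: best P0=NH1 P1=- P2=-
Op 2: best P0=- P1=- P2=-
Op 3: best P0=- P1=- P2=NH1
Op 4: best P0=- P1=NH0 P2=NH1
Op 5: best P0=- P1=NH0 P2=NH1
Op 6: best P0=- P1=NH0 P2=NH1

Answer: P0:- P1:NH0 P2:NH1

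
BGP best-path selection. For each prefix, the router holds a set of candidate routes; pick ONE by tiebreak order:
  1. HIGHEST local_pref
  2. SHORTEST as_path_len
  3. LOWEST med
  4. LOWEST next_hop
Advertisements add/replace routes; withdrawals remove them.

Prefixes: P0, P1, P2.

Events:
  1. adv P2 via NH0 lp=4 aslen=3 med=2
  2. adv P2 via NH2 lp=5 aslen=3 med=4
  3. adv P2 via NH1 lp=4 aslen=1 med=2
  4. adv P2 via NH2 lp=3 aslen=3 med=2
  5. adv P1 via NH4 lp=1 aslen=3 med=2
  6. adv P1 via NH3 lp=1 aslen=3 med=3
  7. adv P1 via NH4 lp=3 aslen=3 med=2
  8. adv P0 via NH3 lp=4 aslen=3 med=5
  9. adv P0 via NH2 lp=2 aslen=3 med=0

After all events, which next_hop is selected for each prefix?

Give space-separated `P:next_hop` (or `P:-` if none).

Answer: P0:NH3 P1:NH4 P2:NH1

Derivation:
Op 1: best P0=- P1=- P2=NH0
Op 2: best P0=- P1=- P2=NH2
Op 3: best P0=- P1=- P2=NH2
Op 4: best P0=- P1=- P2=NH1
Op 5: best P0=- P1=NH4 P2=NH1
Op 6: best P0=- P1=NH4 P2=NH1
Op 7: best P0=- P1=NH4 P2=NH1
Op 8: best P0=NH3 P1=NH4 P2=NH1
Op 9: best P0=NH3 P1=NH4 P2=NH1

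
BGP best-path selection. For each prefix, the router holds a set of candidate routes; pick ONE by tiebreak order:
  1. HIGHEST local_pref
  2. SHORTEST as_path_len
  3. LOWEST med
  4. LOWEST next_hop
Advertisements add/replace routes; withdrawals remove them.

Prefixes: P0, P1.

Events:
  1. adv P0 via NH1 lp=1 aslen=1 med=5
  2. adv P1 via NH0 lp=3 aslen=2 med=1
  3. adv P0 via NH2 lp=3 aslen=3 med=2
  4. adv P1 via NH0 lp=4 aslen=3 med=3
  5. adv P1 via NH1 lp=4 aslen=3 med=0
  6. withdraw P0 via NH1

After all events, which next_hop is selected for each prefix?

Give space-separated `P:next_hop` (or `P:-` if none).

Answer: P0:NH2 P1:NH1

Derivation:
Op 1: best P0=NH1 P1=-
Op 2: best P0=NH1 P1=NH0
Op 3: best P0=NH2 P1=NH0
Op 4: best P0=NH2 P1=NH0
Op 5: best P0=NH2 P1=NH1
Op 6: best P0=NH2 P1=NH1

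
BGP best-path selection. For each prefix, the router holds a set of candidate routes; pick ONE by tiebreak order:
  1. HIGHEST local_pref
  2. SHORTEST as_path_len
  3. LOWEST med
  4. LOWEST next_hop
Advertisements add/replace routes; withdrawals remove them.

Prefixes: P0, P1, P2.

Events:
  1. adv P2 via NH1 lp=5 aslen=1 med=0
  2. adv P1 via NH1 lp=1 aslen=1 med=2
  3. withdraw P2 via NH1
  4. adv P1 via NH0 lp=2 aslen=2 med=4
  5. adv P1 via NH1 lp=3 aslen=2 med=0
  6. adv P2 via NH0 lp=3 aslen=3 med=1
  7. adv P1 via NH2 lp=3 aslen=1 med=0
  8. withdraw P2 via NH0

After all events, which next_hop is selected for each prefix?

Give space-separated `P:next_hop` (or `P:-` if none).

Op 1: best P0=- P1=- P2=NH1
Op 2: best P0=- P1=NH1 P2=NH1
Op 3: best P0=- P1=NH1 P2=-
Op 4: best P0=- P1=NH0 P2=-
Op 5: best P0=- P1=NH1 P2=-
Op 6: best P0=- P1=NH1 P2=NH0
Op 7: best P0=- P1=NH2 P2=NH0
Op 8: best P0=- P1=NH2 P2=-

Answer: P0:- P1:NH2 P2:-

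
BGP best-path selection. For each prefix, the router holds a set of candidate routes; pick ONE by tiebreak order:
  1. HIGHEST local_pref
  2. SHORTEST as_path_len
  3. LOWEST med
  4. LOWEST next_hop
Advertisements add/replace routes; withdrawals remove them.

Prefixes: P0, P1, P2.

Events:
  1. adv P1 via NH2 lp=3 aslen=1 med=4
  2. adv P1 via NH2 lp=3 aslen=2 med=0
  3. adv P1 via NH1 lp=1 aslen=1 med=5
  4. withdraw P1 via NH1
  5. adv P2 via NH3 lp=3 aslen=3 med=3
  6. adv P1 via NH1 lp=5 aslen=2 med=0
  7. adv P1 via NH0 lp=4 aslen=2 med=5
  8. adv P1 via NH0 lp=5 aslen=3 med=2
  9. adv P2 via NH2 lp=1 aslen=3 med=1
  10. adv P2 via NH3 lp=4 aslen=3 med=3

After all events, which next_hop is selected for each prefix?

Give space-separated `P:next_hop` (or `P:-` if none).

Op 1: best P0=- P1=NH2 P2=-
Op 2: best P0=- P1=NH2 P2=-
Op 3: best P0=- P1=NH2 P2=-
Op 4: best P0=- P1=NH2 P2=-
Op 5: best P0=- P1=NH2 P2=NH3
Op 6: best P0=- P1=NH1 P2=NH3
Op 7: best P0=- P1=NH1 P2=NH3
Op 8: best P0=- P1=NH1 P2=NH3
Op 9: best P0=- P1=NH1 P2=NH3
Op 10: best P0=- P1=NH1 P2=NH3

Answer: P0:- P1:NH1 P2:NH3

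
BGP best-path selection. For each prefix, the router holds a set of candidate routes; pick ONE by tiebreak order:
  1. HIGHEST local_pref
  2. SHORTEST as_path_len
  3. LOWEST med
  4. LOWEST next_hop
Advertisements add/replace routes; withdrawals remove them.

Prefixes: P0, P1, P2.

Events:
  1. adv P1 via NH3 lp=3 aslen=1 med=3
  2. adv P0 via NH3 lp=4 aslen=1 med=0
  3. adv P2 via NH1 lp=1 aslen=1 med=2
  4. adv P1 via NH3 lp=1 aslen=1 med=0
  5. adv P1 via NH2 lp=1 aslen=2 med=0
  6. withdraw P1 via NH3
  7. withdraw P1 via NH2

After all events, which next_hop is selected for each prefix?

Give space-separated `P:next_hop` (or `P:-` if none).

Answer: P0:NH3 P1:- P2:NH1

Derivation:
Op 1: best P0=- P1=NH3 P2=-
Op 2: best P0=NH3 P1=NH3 P2=-
Op 3: best P0=NH3 P1=NH3 P2=NH1
Op 4: best P0=NH3 P1=NH3 P2=NH1
Op 5: best P0=NH3 P1=NH3 P2=NH1
Op 6: best P0=NH3 P1=NH2 P2=NH1
Op 7: best P0=NH3 P1=- P2=NH1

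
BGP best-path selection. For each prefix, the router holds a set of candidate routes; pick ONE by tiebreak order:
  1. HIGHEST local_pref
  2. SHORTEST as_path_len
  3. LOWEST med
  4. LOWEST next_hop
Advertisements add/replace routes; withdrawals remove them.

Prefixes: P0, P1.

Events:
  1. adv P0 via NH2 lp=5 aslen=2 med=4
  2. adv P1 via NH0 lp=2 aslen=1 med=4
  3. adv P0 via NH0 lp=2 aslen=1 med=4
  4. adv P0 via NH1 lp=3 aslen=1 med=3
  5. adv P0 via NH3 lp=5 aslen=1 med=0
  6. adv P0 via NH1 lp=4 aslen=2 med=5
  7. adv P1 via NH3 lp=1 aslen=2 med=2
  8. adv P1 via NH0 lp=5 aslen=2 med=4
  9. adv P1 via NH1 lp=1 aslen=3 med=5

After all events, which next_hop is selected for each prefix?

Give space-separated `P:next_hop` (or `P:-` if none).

Op 1: best P0=NH2 P1=-
Op 2: best P0=NH2 P1=NH0
Op 3: best P0=NH2 P1=NH0
Op 4: best P0=NH2 P1=NH0
Op 5: best P0=NH3 P1=NH0
Op 6: best P0=NH3 P1=NH0
Op 7: best P0=NH3 P1=NH0
Op 8: best P0=NH3 P1=NH0
Op 9: best P0=NH3 P1=NH0

Answer: P0:NH3 P1:NH0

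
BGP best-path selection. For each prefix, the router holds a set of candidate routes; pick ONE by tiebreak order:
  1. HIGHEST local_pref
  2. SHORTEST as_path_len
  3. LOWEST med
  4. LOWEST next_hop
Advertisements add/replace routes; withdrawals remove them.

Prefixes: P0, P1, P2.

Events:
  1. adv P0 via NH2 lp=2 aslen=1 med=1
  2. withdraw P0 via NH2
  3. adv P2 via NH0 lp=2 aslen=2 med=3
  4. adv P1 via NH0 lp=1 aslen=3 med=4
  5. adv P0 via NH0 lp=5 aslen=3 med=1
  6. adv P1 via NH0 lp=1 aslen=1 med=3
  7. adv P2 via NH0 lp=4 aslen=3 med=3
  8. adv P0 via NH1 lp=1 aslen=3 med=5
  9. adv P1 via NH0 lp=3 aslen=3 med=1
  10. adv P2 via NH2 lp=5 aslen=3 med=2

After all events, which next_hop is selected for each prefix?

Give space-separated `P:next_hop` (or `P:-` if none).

Op 1: best P0=NH2 P1=- P2=-
Op 2: best P0=- P1=- P2=-
Op 3: best P0=- P1=- P2=NH0
Op 4: best P0=- P1=NH0 P2=NH0
Op 5: best P0=NH0 P1=NH0 P2=NH0
Op 6: best P0=NH0 P1=NH0 P2=NH0
Op 7: best P0=NH0 P1=NH0 P2=NH0
Op 8: best P0=NH0 P1=NH0 P2=NH0
Op 9: best P0=NH0 P1=NH0 P2=NH0
Op 10: best P0=NH0 P1=NH0 P2=NH2

Answer: P0:NH0 P1:NH0 P2:NH2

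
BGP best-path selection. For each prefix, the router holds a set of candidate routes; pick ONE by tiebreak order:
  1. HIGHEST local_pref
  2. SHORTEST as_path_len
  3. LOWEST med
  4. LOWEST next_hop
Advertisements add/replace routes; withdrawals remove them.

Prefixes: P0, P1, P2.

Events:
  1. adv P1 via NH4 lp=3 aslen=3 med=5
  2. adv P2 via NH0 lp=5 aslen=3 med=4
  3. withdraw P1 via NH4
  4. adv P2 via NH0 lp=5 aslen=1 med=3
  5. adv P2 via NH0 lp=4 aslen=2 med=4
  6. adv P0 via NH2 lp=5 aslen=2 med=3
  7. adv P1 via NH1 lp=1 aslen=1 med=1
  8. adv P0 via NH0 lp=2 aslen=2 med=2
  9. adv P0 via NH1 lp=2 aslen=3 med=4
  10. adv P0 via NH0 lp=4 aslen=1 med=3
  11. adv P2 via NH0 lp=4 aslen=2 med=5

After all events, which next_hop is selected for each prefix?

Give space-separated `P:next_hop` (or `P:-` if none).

Op 1: best P0=- P1=NH4 P2=-
Op 2: best P0=- P1=NH4 P2=NH0
Op 3: best P0=- P1=- P2=NH0
Op 4: best P0=- P1=- P2=NH0
Op 5: best P0=- P1=- P2=NH0
Op 6: best P0=NH2 P1=- P2=NH0
Op 7: best P0=NH2 P1=NH1 P2=NH0
Op 8: best P0=NH2 P1=NH1 P2=NH0
Op 9: best P0=NH2 P1=NH1 P2=NH0
Op 10: best P0=NH2 P1=NH1 P2=NH0
Op 11: best P0=NH2 P1=NH1 P2=NH0

Answer: P0:NH2 P1:NH1 P2:NH0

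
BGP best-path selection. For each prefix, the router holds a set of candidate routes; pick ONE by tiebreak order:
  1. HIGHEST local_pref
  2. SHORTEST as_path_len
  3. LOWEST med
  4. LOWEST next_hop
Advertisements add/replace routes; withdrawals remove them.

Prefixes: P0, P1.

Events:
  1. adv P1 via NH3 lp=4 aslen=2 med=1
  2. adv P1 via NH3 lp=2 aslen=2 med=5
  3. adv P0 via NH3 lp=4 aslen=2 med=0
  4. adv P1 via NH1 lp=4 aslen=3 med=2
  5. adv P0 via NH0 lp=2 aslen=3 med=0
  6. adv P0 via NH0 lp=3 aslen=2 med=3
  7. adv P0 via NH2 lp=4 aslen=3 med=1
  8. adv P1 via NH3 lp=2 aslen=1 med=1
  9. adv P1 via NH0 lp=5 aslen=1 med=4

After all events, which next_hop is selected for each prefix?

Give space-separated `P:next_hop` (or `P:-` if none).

Op 1: best P0=- P1=NH3
Op 2: best P0=- P1=NH3
Op 3: best P0=NH3 P1=NH3
Op 4: best P0=NH3 P1=NH1
Op 5: best P0=NH3 P1=NH1
Op 6: best P0=NH3 P1=NH1
Op 7: best P0=NH3 P1=NH1
Op 8: best P0=NH3 P1=NH1
Op 9: best P0=NH3 P1=NH0

Answer: P0:NH3 P1:NH0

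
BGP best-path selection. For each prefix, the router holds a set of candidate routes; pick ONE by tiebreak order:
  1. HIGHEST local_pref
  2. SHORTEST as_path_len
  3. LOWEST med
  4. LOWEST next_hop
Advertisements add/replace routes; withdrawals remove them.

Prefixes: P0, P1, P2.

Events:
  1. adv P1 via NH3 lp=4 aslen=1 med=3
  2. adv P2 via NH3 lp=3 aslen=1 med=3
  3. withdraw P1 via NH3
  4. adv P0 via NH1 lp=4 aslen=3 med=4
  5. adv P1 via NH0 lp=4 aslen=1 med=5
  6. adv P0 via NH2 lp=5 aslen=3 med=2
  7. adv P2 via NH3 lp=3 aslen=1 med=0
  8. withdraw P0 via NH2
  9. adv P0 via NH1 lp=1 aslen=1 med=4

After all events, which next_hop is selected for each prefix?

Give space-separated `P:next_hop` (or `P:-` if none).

Answer: P0:NH1 P1:NH0 P2:NH3

Derivation:
Op 1: best P0=- P1=NH3 P2=-
Op 2: best P0=- P1=NH3 P2=NH3
Op 3: best P0=- P1=- P2=NH3
Op 4: best P0=NH1 P1=- P2=NH3
Op 5: best P0=NH1 P1=NH0 P2=NH3
Op 6: best P0=NH2 P1=NH0 P2=NH3
Op 7: best P0=NH2 P1=NH0 P2=NH3
Op 8: best P0=NH1 P1=NH0 P2=NH3
Op 9: best P0=NH1 P1=NH0 P2=NH3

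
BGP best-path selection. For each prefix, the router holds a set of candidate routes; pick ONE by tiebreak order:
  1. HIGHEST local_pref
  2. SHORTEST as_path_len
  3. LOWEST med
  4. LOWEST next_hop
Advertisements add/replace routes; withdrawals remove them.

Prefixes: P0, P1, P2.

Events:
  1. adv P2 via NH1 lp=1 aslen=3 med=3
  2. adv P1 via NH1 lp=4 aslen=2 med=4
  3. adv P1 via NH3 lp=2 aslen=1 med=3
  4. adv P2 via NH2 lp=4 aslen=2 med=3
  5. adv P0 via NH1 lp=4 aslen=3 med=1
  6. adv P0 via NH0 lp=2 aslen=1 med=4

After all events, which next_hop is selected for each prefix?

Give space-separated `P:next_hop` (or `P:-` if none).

Op 1: best P0=- P1=- P2=NH1
Op 2: best P0=- P1=NH1 P2=NH1
Op 3: best P0=- P1=NH1 P2=NH1
Op 4: best P0=- P1=NH1 P2=NH2
Op 5: best P0=NH1 P1=NH1 P2=NH2
Op 6: best P0=NH1 P1=NH1 P2=NH2

Answer: P0:NH1 P1:NH1 P2:NH2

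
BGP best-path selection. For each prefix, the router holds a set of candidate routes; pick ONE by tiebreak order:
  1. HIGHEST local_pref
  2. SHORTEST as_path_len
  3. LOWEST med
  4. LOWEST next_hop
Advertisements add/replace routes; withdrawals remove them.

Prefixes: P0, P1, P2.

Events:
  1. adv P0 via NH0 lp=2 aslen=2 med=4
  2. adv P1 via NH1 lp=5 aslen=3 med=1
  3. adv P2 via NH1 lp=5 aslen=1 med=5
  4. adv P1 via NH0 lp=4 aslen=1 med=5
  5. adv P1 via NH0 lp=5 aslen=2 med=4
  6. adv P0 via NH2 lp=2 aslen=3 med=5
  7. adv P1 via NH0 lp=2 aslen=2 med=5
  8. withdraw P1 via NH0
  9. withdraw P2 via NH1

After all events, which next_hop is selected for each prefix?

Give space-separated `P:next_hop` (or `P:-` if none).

Answer: P0:NH0 P1:NH1 P2:-

Derivation:
Op 1: best P0=NH0 P1=- P2=-
Op 2: best P0=NH0 P1=NH1 P2=-
Op 3: best P0=NH0 P1=NH1 P2=NH1
Op 4: best P0=NH0 P1=NH1 P2=NH1
Op 5: best P0=NH0 P1=NH0 P2=NH1
Op 6: best P0=NH0 P1=NH0 P2=NH1
Op 7: best P0=NH0 P1=NH1 P2=NH1
Op 8: best P0=NH0 P1=NH1 P2=NH1
Op 9: best P0=NH0 P1=NH1 P2=-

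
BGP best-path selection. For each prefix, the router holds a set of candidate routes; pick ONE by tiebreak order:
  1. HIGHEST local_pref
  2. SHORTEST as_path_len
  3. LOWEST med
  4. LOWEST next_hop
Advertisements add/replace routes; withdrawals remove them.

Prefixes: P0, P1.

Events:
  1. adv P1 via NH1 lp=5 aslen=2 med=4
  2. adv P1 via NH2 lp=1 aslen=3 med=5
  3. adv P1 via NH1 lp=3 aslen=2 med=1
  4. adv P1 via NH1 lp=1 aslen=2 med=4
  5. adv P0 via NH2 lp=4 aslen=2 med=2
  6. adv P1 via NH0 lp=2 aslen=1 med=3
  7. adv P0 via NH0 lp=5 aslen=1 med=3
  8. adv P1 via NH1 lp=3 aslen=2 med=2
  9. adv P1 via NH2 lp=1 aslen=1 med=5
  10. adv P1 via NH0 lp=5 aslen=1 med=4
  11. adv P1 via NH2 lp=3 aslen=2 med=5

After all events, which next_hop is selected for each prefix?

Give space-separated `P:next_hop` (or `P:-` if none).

Op 1: best P0=- P1=NH1
Op 2: best P0=- P1=NH1
Op 3: best P0=- P1=NH1
Op 4: best P0=- P1=NH1
Op 5: best P0=NH2 P1=NH1
Op 6: best P0=NH2 P1=NH0
Op 7: best P0=NH0 P1=NH0
Op 8: best P0=NH0 P1=NH1
Op 9: best P0=NH0 P1=NH1
Op 10: best P0=NH0 P1=NH0
Op 11: best P0=NH0 P1=NH0

Answer: P0:NH0 P1:NH0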